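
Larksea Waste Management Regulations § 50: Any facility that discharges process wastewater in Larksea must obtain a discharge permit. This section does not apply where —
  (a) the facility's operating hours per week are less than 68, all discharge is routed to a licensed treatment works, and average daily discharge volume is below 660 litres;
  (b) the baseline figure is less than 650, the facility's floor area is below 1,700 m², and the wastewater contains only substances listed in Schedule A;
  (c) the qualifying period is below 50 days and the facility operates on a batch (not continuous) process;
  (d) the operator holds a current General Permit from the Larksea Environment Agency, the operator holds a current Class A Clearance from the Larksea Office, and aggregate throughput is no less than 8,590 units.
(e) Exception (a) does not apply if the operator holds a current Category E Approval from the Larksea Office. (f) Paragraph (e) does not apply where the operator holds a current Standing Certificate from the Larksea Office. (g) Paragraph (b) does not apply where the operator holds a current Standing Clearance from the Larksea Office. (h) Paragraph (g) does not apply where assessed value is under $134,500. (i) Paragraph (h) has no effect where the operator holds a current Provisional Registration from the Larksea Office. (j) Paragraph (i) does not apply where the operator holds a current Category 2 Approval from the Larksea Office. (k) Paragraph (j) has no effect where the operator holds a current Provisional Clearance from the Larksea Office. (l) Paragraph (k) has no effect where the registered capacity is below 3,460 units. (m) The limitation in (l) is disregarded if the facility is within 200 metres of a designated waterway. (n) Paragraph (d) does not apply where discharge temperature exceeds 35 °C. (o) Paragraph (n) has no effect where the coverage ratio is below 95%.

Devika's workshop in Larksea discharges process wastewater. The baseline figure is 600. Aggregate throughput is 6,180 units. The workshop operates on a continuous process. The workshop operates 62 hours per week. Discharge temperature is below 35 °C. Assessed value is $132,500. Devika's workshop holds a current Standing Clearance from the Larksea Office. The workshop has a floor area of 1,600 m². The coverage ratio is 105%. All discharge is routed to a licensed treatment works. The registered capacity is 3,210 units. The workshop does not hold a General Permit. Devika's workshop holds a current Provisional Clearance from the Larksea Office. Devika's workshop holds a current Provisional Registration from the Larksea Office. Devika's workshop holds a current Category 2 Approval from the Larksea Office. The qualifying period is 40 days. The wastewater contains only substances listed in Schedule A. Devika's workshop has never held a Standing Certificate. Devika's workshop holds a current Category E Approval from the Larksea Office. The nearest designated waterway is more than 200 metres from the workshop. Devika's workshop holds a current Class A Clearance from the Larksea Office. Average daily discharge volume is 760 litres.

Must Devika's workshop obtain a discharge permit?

Exception (a) fails — average daily discharge volume is 760 litres, not below 660 litres.
Exception (b): the baseline figure is 600, less than the 650 limit; the facility's floor area is 1,600 m², below the 1,700 m² limit; the wastewater is Schedule-A-only — every condition holds. As to paragraphs (g)–(m): (g) applies (a current Standing Clearance is held), but yields to (h): (h) operates against (g): assessed value is $132,500, under the $134,500 limit. (i) would limit (h) — a current Provisional Registration is held — but (j) sets (i) aside: (j) operates against (i): a current Category 2 Approval is held. (k) would limit (j) — a current Provisional Clearance is held — but (l) sets (k) aside: (l) operates against (k): the registered capacity is 3,210 units, below the 3,460 units limit. (m), which would lift (l), is inapplicable — the workshop is more than 200 m from any designated waterway. (b) remains available.
Exception (c) requires that the facility operates on a batch (not continuous) process; but the facility operates on a continuous process, so (c) is unavailable.
Exception (d) does not apply: no General Permit is held.

No — exception (b) applies; Devika's workshop is not required to obtain a discharge permit.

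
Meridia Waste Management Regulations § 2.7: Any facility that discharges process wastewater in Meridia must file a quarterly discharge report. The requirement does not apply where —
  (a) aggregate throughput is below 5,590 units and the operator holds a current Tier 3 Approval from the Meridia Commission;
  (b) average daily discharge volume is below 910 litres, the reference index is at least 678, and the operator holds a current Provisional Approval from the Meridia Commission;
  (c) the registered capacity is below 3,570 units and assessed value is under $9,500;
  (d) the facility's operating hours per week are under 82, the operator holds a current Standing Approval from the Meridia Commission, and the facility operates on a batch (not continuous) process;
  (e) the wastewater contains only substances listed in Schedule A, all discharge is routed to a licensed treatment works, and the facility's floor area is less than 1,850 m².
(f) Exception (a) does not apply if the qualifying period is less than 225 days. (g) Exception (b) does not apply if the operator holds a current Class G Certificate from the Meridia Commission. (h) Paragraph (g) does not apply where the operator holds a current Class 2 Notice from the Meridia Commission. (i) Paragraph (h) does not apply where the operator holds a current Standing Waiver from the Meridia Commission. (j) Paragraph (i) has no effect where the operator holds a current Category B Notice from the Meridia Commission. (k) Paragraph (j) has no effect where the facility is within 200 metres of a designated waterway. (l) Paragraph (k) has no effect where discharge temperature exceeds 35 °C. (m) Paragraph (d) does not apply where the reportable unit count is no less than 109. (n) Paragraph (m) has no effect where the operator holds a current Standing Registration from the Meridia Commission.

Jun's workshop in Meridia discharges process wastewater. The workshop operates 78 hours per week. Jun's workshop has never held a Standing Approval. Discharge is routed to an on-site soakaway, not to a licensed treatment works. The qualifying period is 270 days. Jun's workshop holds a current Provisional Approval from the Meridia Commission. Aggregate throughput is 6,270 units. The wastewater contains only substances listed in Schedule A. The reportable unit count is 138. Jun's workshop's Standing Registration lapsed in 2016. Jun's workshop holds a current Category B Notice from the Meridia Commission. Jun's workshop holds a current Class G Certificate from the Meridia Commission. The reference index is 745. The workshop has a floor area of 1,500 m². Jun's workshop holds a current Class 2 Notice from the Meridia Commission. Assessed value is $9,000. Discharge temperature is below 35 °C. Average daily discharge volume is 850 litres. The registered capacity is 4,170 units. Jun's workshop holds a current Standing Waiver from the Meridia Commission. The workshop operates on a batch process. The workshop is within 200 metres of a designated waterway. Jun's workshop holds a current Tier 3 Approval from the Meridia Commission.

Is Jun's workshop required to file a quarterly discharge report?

Exception (a) fails — aggregate throughput is 6,270 units, not below 5,590 units.
Exception (b): average daily discharge volume is 850 litres, below the 910 litres limit; the reference index is 745, meeting the 678 threshold; a current Provisional Approval is held — every condition holds. Turning to paragraphs (g)–(l): (g) operates against (b): a current Class G Certificate is held. (h) would limit (g) — a current Class 2 Notice is held — but (i) sets (h) aside: (i) operates against (h): a current Standing Waiver is held. (j) would limit (i) — a current Category B Notice is held — but (k) sets (j) aside: (k) operates against (j): the workshop is within 200 m of a designated waterway. (l), which would lift (k), does not operate here — discharge temperature is below 35 °C. So (b) is unavailable.
Exception (c) does not apply: the registered capacity is 4,170 units, not below 3,570 units.
Exception (d) does not apply: there is no Standing Approval in force.
Exception (e) fails — discharge is not routed to a licensed treatment works.
No exception is made out. Jun's workshop falls within the general rule.

Yes — Jun's workshop must file a quarterly discharge report.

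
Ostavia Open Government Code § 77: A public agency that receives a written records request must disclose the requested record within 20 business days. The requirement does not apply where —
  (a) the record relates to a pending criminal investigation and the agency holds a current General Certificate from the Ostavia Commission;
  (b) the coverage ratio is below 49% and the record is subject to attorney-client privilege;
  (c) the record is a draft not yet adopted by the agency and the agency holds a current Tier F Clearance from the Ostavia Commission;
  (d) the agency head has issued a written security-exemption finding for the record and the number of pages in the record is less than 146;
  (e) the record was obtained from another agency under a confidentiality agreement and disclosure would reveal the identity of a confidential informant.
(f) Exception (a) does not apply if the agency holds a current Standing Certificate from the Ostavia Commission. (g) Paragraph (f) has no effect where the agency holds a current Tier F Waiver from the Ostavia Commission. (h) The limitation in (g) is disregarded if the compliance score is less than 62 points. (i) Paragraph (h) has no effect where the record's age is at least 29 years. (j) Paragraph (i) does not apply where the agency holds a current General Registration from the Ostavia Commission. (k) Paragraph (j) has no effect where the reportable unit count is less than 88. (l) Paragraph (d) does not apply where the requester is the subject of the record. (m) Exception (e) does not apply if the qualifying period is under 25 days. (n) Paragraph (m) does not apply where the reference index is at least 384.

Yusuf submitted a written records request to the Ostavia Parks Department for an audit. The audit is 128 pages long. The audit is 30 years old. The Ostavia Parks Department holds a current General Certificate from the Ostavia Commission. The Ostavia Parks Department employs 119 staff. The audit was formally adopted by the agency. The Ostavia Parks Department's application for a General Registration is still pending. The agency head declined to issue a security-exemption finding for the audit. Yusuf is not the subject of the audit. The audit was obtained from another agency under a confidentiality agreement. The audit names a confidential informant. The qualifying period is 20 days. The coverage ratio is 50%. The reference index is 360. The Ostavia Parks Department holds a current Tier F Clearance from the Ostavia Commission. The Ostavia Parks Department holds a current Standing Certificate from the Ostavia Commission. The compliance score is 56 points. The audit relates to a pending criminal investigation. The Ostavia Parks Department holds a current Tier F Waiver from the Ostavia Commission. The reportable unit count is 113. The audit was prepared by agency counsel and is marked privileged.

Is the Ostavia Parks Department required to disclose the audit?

Exception (a)'s conditions are all satisfied: the audit relates to a pending investigation; a current General Certificate is held. Considering the limiting provisions: (f) applies (a current Standing Certificate is held), but is overridden by (g): (g) operates against (f): a current Tier F Waiver is held. (h) would limit (g) — the compliance score is 56 points, less than the 62 points limit — but (i) sets (h) aside: (i) operates against (h): the record's age is 30 years, meeting the 29 years threshold. (j), which would lift (i), is not engaged — no current General Registration is held. Exception (a) stands.
Exception (b) does not apply: the coverage ratio is 50%, not below 49%.
Exception (c) does not apply: the audit has been formally adopted.
Exception (d) does not apply: the agency head declined to issue a security-exemption finding.
All of (e)'s requirements are met (the audit was obtained under a confidentiality agreement; the audit names a confidential informant). However, paragraphs (m)–(n) must be considered: (m) operates against (e): the qualifying period is 20 days, under the 25 days limit. (n), which would lift (m), is not engaged — the reference index is 360, short of 384. Exception (e) does not apply.

No — exception (a) applies; the Ostavia Parks Department is not required to disclose the audit.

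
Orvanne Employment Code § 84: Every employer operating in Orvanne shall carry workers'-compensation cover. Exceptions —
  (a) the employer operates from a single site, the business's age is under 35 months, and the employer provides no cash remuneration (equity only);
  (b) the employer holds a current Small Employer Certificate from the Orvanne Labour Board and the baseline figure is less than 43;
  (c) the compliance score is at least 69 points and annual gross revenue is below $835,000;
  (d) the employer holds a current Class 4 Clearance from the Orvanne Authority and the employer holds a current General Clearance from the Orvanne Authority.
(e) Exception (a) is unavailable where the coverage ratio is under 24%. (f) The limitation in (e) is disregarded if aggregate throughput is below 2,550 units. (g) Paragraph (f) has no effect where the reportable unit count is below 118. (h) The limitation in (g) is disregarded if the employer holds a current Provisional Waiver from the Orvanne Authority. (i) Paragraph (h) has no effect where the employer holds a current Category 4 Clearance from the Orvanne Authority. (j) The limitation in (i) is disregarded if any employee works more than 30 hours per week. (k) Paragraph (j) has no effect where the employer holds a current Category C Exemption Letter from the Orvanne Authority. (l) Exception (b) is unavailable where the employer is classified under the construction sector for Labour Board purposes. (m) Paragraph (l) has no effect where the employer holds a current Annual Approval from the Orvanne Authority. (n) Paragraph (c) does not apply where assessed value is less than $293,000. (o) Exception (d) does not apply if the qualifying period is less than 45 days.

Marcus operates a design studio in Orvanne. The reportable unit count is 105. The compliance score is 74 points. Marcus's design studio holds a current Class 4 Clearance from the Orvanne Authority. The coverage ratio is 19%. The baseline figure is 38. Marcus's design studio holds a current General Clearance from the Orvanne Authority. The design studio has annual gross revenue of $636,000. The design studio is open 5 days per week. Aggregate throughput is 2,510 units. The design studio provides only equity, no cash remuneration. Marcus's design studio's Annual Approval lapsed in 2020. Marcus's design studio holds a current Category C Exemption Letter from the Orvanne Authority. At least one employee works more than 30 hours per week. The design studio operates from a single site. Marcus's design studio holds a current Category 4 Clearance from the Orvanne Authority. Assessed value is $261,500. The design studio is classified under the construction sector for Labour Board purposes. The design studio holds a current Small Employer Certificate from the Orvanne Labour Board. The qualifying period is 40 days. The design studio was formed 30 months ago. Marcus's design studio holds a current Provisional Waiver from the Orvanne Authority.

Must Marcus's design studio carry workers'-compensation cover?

All of (a)'s requirements are met (the employer operates from a single site; the business's age is 30 months, under the 35 months limit; remuneration is equity-only). Turning to paragraphs (e)–(k): (e) is engaged — the coverage ratio is 19%, under the 24% limit. (f) is triggered (aggregate throughput is 2,510 units, below the 2,550 units limit), but is itself disapplied by (g): (g) operates against (f): the reportable unit count is 105, below the 118 limit. (h) is engaged (a current Provisional Waiver is held), but is displaced by (i): (i) operates — a current Category 4 Clearance is held. (j) is triggered (at least one employee exceeds 30 hours/week), but is overridden by (k): (k) applies — a current Category C Exemption Letter is held. So (a) is unavailable.
Exception (b)'s conditions are all satisfied: a current Small Employer Certificate is held; the baseline figure is 38, less than the 43 limit. But applying paragraphs (l)–(m): (l) is engaged — the design studio is classified under the construction sector. (m), which would lift (l), is inapplicable — no current Annual Approval is held. Exception (b) does not apply.
Exception (c)'s conditions are all satisfied: the compliance score is 74 points, meeting the 69 points threshold; annual gross revenue is $636,000, below the $835,000 limit. However, paragraph (n) must be considered: (n) applies — assessed value is $261,500, less than the $293,000 limit. So (c) is unavailable.
Exception (d) is satisfied on its face — a current Class 4 Clearance is held; a current General Clearance is held. However, paragraph (o) must be considered: (o) operates — the qualifying period is 40 days, less than the 45 days limit. (d) is therefore removed.
No exception applies. The general rule governs.

Yes — Marcus's design studio must carry workers'-compensation cover.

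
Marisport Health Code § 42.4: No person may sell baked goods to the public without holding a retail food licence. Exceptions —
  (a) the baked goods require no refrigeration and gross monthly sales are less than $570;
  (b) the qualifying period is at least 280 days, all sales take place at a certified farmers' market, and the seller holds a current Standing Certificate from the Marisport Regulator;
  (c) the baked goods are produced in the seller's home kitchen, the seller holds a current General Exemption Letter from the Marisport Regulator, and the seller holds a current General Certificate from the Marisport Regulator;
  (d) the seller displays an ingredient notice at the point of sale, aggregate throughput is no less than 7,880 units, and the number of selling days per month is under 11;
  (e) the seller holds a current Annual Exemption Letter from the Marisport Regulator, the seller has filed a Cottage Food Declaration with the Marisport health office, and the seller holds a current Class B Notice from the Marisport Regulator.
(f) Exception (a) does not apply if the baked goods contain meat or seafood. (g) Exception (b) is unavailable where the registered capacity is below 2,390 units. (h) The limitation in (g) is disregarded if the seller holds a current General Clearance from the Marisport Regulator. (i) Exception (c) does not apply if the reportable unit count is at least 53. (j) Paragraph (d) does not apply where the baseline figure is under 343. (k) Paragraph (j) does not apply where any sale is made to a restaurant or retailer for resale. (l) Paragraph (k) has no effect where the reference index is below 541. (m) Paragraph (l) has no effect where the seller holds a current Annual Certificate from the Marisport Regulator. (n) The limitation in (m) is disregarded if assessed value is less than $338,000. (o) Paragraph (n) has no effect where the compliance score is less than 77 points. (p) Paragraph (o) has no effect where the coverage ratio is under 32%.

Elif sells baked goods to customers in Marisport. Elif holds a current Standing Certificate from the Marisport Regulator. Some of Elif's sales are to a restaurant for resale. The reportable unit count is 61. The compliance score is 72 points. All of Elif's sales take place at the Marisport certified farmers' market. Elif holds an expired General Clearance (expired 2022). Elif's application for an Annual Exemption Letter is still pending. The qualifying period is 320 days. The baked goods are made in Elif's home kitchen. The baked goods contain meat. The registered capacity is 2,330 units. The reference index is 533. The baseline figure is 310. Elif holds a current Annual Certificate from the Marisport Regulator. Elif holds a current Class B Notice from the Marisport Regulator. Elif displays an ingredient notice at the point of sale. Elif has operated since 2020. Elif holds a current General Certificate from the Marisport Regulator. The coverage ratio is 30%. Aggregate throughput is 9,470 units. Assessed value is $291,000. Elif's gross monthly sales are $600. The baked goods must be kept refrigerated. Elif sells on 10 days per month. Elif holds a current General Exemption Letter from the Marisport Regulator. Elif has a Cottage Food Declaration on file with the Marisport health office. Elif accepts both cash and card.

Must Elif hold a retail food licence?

Yes — Elif must hold a retail food licence.

Exception (a) does not apply: the baked goods require refrigeration.
Exception (b) is satisfied on its face — the qualifying period is 320 days, meeting the 280 days threshold; all sales are at a certified farmers' market; a current Standing Certificate is held. However, paragraphs (g)–(h) must be considered: (g) operates against (b): the registered capacity is 2,330 units, below the 2,390 units limit. (h) is not triggered (no current General Clearance is held), so (g) stands. (b) is therefore removed.
Exception (c) is satisfied on its face — the baked goods are home-kitchen produced; a current General Exemption Letter is held; a current General Certificate is held. But: (i) is triggered — the reportable unit count is 61, meeting the 53 threshold. So (c) is unavailable.
All of (d)'s requirements are met (an ingredient notice is displayed; aggregate throughput is 9,470 units, meeting the 7,880 units threshold; the number of selling days per month is 10, under the 11 limit). However, paragraphs (j)–(p) must be considered: (j) applies — the baseline figure is 310, under the 343 limit. (k) would limit (j) — some sales are to a restaurant for resale — but (l) sets (k) aside: (l) is engaged — the reference index is 533, below the 541 limit. (m) applies (a current Annual Certificate is held), but yields to (n): (n) operates — assessed value is $291,000, less than the $338,000 limit. (o) operates (the compliance score is 72 points, less than the 77 points limit), but is overridden by (p): (p) operates against (o): the coverage ratio is 30%, under the 32% limit. So (d) is unavailable.
Exception (e) does not apply: no current Annual Exemption Letter is held.
No exception applies. The general rule governs.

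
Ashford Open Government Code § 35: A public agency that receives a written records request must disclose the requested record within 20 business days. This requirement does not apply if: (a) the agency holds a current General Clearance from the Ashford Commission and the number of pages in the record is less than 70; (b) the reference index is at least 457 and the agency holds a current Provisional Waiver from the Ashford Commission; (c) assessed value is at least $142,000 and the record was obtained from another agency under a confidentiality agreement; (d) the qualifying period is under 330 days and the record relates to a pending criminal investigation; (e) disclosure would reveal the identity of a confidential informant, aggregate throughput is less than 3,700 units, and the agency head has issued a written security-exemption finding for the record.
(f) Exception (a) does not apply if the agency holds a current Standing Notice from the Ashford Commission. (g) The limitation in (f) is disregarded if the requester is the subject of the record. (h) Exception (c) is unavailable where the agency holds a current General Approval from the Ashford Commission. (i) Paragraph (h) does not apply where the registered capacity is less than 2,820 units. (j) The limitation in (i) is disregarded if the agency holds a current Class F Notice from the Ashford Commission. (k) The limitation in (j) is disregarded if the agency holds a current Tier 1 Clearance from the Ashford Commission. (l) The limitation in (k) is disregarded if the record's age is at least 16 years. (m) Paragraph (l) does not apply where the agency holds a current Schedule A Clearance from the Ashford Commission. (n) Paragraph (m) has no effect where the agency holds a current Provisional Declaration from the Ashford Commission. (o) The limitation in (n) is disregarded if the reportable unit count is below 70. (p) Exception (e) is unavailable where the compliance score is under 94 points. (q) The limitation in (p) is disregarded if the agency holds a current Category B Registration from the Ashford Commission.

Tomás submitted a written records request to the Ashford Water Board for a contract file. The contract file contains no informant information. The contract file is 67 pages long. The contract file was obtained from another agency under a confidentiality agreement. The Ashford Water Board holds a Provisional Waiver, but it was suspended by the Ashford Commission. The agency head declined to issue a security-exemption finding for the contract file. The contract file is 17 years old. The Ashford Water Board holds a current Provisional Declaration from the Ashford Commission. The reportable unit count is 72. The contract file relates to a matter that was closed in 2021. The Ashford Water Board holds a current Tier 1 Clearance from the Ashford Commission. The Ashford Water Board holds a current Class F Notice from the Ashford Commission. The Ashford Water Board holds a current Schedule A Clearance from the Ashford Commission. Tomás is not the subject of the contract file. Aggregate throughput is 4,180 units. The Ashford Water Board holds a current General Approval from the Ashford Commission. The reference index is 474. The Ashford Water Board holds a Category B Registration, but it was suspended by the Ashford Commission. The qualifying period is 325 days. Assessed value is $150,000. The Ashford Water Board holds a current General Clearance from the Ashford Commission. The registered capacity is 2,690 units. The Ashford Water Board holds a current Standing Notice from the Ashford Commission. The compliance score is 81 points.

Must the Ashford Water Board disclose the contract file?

Exception (a): a current General Clearance is held; the number of pages in the record is 67, less than the 70 limit — every condition holds. But applying paragraphs (f)–(g): (f) operates against (a): a current Standing Notice is held. (g) does not operate here (Tomás is not the subject of the contract file), so (f) stands. (a) is therefore removed.
Exception (b) requires that the agency holds a current Provisional Waiver from the Ashford Commission; but the Provisional Waiver is not current, so (b) is unavailable.
Exception (c)'s conditions are all satisfied: assessed value is $150,000, meeting the $142,000 threshold; the contract file was obtained under a confidentiality agreement. But applying paragraphs (h)–(o): (h) operates against (c): a current General Approval is held. (i) would limit (h) — the registered capacity is 2,690 units, less than the 2,820 units limit — but (j) sets (i) aside: (j) operates against (i): a current Class F Notice is held. (k) would limit (j) — a current Tier 1 Clearance is held — but (l) sets (k) aside: (l) operates against (k): the record's age is 17 years, meeting the 16 years threshold. (m) applies (a current Schedule A Clearance is held), but yields to (n): (n) operates against (m): a current Provisional Declaration is held. (o), which would lift (n), is not triggered — the reportable unit count is 72, not below 70. (c) is therefore removed.
Exception (d) fails — the contract file relates to a closed matter.
Exception (e) fails — the contract file contains no informant information.
None of the exceptions is available; § 35 applies in full.

Yes — the Ashford Water Board must disclose the contract file.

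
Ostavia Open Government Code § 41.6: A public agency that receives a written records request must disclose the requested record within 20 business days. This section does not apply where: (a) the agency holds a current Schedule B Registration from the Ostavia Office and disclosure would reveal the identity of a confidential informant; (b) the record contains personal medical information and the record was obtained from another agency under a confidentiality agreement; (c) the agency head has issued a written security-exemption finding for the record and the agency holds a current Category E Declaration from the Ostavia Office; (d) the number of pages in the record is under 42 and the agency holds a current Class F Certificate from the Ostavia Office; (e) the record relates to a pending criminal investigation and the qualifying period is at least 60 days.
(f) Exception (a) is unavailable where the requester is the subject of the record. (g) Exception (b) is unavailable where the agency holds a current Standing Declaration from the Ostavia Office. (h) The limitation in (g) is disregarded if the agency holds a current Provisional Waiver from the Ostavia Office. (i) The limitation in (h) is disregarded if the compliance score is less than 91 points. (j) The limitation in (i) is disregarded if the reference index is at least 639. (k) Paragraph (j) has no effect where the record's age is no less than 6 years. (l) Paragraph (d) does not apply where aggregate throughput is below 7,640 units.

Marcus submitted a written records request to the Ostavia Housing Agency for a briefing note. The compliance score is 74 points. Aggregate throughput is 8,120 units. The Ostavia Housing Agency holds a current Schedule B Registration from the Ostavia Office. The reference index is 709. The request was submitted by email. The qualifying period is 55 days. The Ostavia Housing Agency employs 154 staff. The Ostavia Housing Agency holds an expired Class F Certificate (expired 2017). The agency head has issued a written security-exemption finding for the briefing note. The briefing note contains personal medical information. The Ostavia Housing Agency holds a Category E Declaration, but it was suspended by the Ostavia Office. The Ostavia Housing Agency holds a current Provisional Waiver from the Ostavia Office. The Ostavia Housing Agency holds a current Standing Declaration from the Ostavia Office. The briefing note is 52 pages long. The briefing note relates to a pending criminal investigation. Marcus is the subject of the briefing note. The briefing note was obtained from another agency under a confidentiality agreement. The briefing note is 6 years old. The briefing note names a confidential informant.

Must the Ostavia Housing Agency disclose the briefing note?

Yes — the Ostavia Housing Agency must disclose the briefing note.

Exception (a): a current Schedule B Registration is held; the briefing note names a confidential informant — every condition holds. But: (f) operates against (a): Marcus is the subject of the briefing note. Exception (a) does not apply.
Exception (b) is satisfied on its face — the briefing note contains personal medical information; the briefing note was obtained under a confidentiality agreement. Turning to paragraphs (g)–(k): (g) is triggered — a current Standing Declaration is held. (h) is engaged (a current Provisional Waiver is held), but is set aside by (i): (i) operates against (h): the compliance score is 74 points, less than the 91 points limit. (j) operates (the reference index is 709, meeting the 639 threshold), but is overridden by (k): (k) operates against (j): the record's age is 6 years, meeting the 6 years threshold. Exception (b) does not apply.
Exception (c) fails — the Category E Declaration is not current.
Exception (d) fails — the number of pages in the record is 52, not under 42.
Exception (e) does not apply: the qualifying period is 55 days, short of 60 days.
None of the exceptions is available; § 41.6 applies in full.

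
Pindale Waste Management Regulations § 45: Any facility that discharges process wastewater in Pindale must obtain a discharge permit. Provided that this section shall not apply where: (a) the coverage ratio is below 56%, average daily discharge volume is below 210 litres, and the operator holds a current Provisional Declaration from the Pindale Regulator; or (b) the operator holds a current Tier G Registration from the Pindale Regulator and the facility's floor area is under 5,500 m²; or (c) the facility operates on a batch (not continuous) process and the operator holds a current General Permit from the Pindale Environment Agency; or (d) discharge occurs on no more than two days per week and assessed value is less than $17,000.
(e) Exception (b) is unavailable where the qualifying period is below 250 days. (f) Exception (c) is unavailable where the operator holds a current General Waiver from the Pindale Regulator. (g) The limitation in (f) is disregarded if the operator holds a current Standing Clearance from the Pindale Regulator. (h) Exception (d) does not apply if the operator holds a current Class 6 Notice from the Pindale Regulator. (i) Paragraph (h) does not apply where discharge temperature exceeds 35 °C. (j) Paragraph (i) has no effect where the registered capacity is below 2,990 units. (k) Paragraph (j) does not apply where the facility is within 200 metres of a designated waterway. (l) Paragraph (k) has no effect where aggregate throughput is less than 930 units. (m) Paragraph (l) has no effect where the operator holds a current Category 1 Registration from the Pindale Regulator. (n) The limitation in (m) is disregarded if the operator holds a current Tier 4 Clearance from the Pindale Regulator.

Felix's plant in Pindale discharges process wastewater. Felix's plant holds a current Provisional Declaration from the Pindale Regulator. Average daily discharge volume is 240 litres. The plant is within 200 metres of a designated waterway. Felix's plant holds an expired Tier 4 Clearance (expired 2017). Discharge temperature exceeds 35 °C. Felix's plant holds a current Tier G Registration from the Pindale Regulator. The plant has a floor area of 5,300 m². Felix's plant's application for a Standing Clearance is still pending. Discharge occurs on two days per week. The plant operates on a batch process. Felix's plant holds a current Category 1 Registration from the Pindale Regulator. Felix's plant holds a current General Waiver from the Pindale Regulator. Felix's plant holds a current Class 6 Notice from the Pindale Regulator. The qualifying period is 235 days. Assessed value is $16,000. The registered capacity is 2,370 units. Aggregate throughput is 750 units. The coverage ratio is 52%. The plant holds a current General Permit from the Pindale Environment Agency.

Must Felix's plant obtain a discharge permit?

Exception (a) fails — average daily discharge volume is 240 litres, not below 210 litres.
Exception (b) is satisfied on its face — a current Tier G Registration is held; the facility's floor area is 5,300 m², under the 5,500 m² limit. Turning to paragraph (e): (e) operates against (b): the qualifying period is 235 days, below the 250 days limit. So (b) is unavailable.
Exception (c)'s conditions are all satisfied: the facility operates on a batch process; a current General Permit is held. However, paragraphs (f)–(g) must be considered: (f) operates against (c): a current General Waiver is held. (g), which would lift (f), is not triggered — there is no Standing Clearance in force. So (c) is unavailable.
Exception (d)'s conditions are all satisfied: discharge occurs on no more than two days per week; assessed value is $16,000, less than the $17,000 limit. Under paragraphs (h)–(n): (h) would limit (d) — a current Class 6 Notice is held — but (i) sets (h) aside: (i) operates — discharge temperature exceeds 35 °C. (j) would limit (i) — the registered capacity is 2,370 units, below the 2,990 units limit — but (k) sets (j) aside: (k) operates against (j): the plant is within 200 m of a designated waterway. (l) is triggered (aggregate throughput is 750 units, less than the 930 units limit), but is set aside by (m): (m) operates against (l): a current Category 1 Registration is held. (n), which would lift (m), does not operate here — there is no Tier 4 Clearance in force. Exception (d) stands.

No — exception (d) applies; Felix's plant is not required to obtain a discharge permit.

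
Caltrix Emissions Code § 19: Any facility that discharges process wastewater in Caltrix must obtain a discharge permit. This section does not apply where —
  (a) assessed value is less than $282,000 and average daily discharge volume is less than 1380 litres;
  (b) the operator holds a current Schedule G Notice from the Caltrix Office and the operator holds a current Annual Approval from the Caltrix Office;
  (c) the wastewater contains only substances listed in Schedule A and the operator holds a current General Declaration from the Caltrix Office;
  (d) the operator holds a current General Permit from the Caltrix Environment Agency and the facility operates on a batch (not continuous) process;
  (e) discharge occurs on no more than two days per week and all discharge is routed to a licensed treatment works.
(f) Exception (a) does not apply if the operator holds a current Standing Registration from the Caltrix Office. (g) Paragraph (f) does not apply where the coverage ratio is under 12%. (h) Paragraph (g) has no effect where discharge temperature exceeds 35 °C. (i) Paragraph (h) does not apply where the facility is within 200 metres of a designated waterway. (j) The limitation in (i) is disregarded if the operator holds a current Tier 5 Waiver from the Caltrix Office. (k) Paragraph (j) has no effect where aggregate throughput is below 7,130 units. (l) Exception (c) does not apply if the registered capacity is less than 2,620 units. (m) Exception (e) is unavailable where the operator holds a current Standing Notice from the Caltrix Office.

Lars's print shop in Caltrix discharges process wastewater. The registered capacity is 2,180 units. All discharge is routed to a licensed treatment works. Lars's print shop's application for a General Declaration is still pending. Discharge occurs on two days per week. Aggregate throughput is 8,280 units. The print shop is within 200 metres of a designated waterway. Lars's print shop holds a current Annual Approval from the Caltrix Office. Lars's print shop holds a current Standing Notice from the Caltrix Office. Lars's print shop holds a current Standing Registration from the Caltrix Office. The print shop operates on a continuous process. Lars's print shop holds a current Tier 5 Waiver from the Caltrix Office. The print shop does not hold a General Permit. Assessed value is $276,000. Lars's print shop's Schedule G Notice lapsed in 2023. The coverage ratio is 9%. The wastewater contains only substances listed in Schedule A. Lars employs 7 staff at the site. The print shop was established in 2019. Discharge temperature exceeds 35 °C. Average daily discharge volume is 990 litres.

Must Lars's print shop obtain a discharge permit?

Exception (a): assessed value is $276,000, less than the $282,000 limit; average daily discharge volume is 990 litres, less than the 1380 litres limit — every condition holds. But: (f) is engaged — a current Standing Registration is held. (g) would limit (f) — the coverage ratio is 9%, under the 12% limit — but (h) sets (g) aside: (h) operates against (g): discharge temperature exceeds 35 °C. (i) would limit (h) — the print shop is within 200 m of a designated waterway — but (j) sets (i) aside: (j) is engaged — a current Tier 5 Waiver is held. (k), which would lift (j), is not engaged — aggregate throughput is 8,280 units, not below 7,130 units. So (a) is unavailable.
Exception (b) requires that the operator holds a current Schedule G Notice from the Caltrix Office; but no current Schedule G Notice is held, so (b) is unavailable.
Exception (c) does not apply: there is no General Declaration in force.
Exception (d) requires that the operator holds a current General Permit from the Caltrix Environment Agency; but no General Permit is held, so (d) is unavailable.
All of (e)'s requirements are met (discharge occurs on no more than two days per week; discharge is routed to a licensed treatment works). However, paragraph (m) must be considered: (m) operates — a current Standing Notice is held. So (e) is unavailable.
No exception is made out. Lars's print shop falls within the general rule.

Yes — Lars's print shop must obtain a discharge permit.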